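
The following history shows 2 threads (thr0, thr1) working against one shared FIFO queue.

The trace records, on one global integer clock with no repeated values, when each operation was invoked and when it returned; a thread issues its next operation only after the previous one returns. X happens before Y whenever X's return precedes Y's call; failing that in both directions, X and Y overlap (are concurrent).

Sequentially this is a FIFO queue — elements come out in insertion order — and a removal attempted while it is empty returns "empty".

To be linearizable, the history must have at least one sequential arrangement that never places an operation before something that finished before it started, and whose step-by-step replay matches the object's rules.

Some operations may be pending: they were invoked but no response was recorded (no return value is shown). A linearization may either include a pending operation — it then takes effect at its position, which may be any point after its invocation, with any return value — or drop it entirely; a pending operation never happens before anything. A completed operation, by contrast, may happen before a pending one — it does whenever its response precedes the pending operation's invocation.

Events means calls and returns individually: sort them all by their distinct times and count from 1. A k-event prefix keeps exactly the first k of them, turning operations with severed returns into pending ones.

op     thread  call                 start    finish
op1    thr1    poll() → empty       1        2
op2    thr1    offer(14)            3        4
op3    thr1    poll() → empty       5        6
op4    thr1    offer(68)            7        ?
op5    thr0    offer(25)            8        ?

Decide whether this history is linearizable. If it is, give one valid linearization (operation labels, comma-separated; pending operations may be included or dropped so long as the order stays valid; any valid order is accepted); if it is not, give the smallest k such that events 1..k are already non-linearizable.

not linearizable — minimal violating prefix: 6 events

prefix check: 1..5 passes, 1..6 fails once op3's time-6 response joins
exactly one order of the 3 completed ops respects real time; the FIFO queue replay fails
for example op1, op2, op3 fails at step 3: op3 poll() → empty is not legal there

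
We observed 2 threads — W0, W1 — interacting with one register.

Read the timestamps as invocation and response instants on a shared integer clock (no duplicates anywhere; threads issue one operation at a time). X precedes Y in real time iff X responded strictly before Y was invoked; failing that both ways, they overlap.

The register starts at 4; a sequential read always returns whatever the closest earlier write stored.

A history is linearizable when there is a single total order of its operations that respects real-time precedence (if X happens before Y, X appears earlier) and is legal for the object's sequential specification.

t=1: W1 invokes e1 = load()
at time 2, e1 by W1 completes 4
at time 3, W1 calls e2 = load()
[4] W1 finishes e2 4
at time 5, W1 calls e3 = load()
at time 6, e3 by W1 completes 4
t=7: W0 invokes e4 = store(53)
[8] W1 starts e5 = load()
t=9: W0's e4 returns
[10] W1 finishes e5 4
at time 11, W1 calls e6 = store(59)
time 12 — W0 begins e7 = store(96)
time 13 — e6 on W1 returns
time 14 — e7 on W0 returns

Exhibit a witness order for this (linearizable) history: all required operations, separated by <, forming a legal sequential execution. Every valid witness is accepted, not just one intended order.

e1 < e2 < e3 < e5 < e4 < e6 < e7

step 1: e1 load() → 4 — value 4
step 2: e2 load() → 4 — value 4
step 3: e3 load() → 4 — value 4
step 4: e5 load() → 4 — value 4
step 5: e4 store(53) — value 53
step 6: e6 store(59) — value 59
step 7: e7 store(96) — value 96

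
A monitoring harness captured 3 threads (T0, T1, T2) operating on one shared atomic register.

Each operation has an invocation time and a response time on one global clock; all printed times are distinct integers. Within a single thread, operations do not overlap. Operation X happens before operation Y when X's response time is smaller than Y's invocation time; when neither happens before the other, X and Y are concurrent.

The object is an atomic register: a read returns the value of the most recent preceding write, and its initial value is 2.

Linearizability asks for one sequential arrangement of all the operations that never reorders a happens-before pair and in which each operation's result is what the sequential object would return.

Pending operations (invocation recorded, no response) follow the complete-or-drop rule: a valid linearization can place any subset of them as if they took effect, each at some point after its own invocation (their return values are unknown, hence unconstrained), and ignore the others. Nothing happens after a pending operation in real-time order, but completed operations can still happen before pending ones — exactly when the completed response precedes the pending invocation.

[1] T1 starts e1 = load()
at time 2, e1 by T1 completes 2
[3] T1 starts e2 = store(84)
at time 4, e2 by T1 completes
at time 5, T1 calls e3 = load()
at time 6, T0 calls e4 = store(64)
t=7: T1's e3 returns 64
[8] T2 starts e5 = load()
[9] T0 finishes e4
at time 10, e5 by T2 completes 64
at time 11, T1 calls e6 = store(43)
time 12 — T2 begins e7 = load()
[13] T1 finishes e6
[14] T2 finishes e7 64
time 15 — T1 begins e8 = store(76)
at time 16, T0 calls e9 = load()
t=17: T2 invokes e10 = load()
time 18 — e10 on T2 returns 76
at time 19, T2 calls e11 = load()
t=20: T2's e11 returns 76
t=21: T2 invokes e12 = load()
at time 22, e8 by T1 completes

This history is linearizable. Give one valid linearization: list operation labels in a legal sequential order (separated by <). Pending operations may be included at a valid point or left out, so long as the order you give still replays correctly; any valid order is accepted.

e1 < e2 < e4 < e3 < e5 < e7 < e6 < e8 < e9 < e10 < e11

1. e1 load() → 2, leaving value 2
2. e2 store(84), leaving value 84
3. e4 store(64), leaving value 64
4. e3 load() → 64, leaving value 64
5. e5 load() → 64, leaving value 64
6. e7 load() → 64, leaving value 64
7. e6 store(43), leaving value 43
8. e8 store(76), leaving value 76
9. e9 load() (pending, included), leaving value 76
10. e10 load() → 76, leaving value 76
11. e11 load() → 76, leaving value 76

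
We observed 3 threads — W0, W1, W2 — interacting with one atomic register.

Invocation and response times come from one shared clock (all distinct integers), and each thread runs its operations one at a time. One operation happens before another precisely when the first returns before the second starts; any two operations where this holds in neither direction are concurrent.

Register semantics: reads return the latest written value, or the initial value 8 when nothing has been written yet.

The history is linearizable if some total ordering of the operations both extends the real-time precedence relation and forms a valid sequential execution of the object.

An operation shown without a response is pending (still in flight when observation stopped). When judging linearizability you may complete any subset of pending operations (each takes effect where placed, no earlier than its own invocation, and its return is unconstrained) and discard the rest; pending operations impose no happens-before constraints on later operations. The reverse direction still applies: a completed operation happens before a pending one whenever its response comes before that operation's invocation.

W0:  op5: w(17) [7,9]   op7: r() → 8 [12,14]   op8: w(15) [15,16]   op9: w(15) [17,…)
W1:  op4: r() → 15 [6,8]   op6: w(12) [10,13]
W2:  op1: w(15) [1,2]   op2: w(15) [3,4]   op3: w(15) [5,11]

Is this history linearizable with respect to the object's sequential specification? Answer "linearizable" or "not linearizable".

not linearizable

events 1..13 are fine; event 14 — the response of op7 at time 14 — makes the prefix non-linearizable
all 14 real-time-respecting orders fail — 7 completed atomic register operations, no legal replay
e.g. op1, op2, op3, op4, op5, op6, op7: illegal at step 7, since op7 r() → 8 cannot apply there
e.g. op1, op2, op3, op4, op5, op7, op6: illegal at step 6, since op7 r() → 8 cannot apply there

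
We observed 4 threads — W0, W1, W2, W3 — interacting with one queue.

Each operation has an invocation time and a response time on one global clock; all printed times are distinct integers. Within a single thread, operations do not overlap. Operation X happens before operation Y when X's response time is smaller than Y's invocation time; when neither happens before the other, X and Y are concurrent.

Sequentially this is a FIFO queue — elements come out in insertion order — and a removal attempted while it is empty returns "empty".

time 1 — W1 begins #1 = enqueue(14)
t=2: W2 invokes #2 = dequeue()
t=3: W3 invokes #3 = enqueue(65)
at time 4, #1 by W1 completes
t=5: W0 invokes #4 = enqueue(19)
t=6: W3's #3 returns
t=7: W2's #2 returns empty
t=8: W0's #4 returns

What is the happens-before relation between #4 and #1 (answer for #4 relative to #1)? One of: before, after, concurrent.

#4 spans [5,8], #1 spans [1,4]
resp(#1)=4 < inv(#4)=5

after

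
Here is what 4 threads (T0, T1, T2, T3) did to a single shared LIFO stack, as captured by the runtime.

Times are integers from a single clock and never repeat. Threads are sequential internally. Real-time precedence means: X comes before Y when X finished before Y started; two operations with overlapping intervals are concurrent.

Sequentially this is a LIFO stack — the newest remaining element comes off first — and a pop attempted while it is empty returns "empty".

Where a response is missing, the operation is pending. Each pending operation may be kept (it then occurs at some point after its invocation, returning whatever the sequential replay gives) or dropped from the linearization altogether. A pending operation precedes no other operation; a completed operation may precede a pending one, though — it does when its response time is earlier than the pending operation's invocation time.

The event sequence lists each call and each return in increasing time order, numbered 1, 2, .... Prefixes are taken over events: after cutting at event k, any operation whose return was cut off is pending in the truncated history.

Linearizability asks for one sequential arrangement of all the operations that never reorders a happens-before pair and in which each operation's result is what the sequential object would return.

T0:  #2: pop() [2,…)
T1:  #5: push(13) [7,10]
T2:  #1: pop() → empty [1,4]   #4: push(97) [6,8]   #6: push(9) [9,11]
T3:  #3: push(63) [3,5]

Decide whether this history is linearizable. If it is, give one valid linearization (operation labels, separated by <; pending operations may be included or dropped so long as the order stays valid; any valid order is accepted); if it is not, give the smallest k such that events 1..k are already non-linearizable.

linearizable — witness: #1 < #2 < #3 < #4 < #5 < #6

1. #1 pop() → empty, leaving stack <>
2. #2 pop() (pending, included), leaving stack <>
3. #3 push(63), leaving stack <63>
4. #4 push(97), leaving stack <63,97>
5. #5 push(13), leaving stack <63,97,13>
6. #6 push(9), leaving stack <63,97,13,9>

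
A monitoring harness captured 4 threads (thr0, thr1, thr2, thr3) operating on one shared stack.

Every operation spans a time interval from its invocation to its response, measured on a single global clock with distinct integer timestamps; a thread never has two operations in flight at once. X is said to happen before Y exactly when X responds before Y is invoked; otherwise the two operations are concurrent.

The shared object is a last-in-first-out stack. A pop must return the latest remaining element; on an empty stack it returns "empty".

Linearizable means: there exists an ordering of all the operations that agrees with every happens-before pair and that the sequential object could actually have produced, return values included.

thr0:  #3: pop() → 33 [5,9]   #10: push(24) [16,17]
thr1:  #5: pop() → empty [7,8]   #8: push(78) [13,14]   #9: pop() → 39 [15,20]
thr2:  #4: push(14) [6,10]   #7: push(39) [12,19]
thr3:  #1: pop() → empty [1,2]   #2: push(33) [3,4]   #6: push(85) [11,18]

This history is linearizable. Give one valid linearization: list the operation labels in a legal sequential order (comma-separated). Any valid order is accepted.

#1, #2, #3, #5, #4, #6, #8, #7, #9, #10

1. #1 pop() → empty, leaving stack <>
2. #2 push(33), leaving stack <33>
3. #3 pop() → 33, leaving stack <>
4. #5 pop() → empty, leaving stack <>
5. #4 push(14), leaving stack <14>
6. #6 push(85), leaving stack <14,85>
7. #8 push(78), leaving stack <14,85,78>
8. #7 push(39), leaving stack <14,85,78,39>
9. #9 pop() → 39, leaving stack <14,85,78>
10. #10 push(24), leaving stack <14,85,78,24>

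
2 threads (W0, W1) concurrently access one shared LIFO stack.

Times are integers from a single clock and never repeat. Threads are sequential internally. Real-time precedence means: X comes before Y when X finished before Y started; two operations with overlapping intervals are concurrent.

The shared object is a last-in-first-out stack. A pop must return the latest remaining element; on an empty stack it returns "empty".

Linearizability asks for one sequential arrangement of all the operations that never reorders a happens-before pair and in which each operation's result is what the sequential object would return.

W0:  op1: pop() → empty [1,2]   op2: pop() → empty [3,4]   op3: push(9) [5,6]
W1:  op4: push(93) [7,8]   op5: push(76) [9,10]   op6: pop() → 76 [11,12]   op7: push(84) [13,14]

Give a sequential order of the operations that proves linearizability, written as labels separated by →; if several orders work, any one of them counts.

after step 1 (op1 pop() → empty): stack <>
after step 2 (op2 pop() → empty): stack <>
after step 3 (op3 push(9)): stack <9>
after step 4 (op4 push(93)): stack <9,93>
after step 5 (op5 push(76)): stack <9,93,76>
after step 6 (op6 pop() → 76): stack <9,93>
after step 7 (op7 push(84)): stack <9,93,84>

op1 → op2 → op3 → op4 → op5 → op6 → op7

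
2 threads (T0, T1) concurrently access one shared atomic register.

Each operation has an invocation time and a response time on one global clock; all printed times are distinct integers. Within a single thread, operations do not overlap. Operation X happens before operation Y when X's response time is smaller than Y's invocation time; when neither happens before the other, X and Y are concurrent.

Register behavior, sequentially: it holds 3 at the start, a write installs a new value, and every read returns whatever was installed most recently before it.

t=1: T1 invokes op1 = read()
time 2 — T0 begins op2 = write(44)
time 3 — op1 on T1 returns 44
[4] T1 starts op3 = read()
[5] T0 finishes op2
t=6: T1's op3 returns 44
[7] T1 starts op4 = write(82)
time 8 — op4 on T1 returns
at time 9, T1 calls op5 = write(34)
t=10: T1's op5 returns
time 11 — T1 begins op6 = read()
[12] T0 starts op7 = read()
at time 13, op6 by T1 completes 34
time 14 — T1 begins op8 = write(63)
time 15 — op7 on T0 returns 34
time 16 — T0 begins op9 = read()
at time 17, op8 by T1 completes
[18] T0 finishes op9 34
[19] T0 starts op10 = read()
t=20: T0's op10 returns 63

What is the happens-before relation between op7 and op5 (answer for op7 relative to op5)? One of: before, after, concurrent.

op7 spans [12,15], op5 spans [9,10]
resp(op5)=10 < inv(op7)=12

after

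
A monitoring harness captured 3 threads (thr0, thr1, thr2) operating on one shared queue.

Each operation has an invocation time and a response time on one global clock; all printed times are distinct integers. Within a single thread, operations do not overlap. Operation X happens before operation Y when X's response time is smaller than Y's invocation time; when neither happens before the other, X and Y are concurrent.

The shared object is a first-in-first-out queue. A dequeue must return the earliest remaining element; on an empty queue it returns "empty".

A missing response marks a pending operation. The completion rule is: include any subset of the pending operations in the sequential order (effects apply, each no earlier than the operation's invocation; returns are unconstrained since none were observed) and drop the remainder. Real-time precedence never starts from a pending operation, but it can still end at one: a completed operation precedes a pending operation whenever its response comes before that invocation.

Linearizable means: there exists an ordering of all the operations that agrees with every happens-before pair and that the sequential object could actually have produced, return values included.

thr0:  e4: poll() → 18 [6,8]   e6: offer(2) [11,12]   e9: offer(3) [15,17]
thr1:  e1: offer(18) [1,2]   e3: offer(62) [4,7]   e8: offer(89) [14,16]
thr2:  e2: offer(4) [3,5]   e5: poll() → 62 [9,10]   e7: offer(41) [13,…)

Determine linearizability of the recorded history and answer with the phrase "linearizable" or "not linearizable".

one valid linearization: e1, e3, e2, e4, e5, e6, e7, e8, e9
after step 1 (e1 offer(18)): queue <18>
after step 2 (e3 offer(62)): queue <18,62>
after step 3 (e2 offer(4)): queue <18,62,4>
after step 4 (e4 poll() → 18): queue <62,4>
after step 5 (e5 poll() → 62): queue <4>
after step 6 (e6 offer(2)): queue <4,2>
after step 7 (e7 offer(41) (pending, included)): queue <4,2,41>
after step 8 (e8 offer(89)): queue <4,2,41,89>
after step 9 (e9 offer(3)): queue <4,2,41,89,3>

linearizable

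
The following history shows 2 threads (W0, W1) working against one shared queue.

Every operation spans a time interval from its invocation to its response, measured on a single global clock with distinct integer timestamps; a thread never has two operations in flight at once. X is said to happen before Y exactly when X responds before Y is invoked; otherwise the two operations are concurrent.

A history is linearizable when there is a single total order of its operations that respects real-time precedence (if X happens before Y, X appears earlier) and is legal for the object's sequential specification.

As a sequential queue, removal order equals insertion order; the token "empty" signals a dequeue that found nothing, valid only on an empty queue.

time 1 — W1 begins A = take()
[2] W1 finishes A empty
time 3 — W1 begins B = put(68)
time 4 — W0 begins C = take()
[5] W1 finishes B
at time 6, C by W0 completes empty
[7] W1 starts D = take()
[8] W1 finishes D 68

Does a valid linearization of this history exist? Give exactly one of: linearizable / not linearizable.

one valid linearization: A, C, B, D
1. A take() → empty, leaving queue <>
2. C take() → empty, leaving queue <>
3. B put(68), leaving queue <68>
4. D take() → 68, leaving queue <>

linearizable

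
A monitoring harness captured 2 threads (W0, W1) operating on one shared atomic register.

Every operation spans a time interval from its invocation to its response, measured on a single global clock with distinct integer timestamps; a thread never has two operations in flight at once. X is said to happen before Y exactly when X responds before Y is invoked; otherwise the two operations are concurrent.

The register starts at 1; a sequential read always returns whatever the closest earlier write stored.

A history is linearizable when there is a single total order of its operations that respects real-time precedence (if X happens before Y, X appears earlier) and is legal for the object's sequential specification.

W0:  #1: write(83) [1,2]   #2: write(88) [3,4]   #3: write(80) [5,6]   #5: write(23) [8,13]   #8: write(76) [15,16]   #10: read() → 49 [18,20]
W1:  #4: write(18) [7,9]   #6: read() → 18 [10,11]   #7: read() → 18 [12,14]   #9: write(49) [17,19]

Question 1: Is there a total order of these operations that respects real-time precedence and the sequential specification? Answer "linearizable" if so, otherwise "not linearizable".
linearizable

witness order: #1, #2, #3, #4, #6, #7, #5, #8, #9, #10
step 1: #1 write(83) — value 83
step 2: #2 write(88) — value 88
step 3: #3 write(80) — value 80
step 4: #4 write(18) — value 18
step 5: #6 read() → 18 — value 18
step 6: #7 read() → 18 — value 18
step 7: #5 write(23) — value 23
step 8: #8 write(76) — value 76
step 9: #9 write(49) — value 49
step 10: #10 read() → 49 — value 49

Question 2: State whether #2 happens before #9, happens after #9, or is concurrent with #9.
Answer: before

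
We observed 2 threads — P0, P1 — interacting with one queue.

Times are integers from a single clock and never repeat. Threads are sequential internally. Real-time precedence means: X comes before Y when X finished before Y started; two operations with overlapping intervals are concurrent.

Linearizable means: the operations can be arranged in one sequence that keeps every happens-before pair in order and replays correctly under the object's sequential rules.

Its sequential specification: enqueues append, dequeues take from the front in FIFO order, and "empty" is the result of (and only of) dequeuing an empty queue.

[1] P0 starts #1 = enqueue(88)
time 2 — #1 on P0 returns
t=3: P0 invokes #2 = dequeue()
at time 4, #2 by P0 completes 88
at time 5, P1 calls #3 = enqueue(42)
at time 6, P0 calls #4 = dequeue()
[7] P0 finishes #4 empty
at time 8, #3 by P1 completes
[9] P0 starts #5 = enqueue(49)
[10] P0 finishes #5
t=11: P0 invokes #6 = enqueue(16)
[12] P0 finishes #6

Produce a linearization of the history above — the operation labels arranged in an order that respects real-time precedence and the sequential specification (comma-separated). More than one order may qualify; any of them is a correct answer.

#1, #2, #4, #3, #5, #6

1. #1 enqueue(88), leaving queue <88>
2. #2 dequeue() → 88, leaving queue <>
3. #4 dequeue() → empty, leaving queue <>
4. #3 enqueue(42), leaving queue <42>
5. #5 enqueue(49), leaving queue <42,49>
6. #6 enqueue(16), leaving queue <42,49,16>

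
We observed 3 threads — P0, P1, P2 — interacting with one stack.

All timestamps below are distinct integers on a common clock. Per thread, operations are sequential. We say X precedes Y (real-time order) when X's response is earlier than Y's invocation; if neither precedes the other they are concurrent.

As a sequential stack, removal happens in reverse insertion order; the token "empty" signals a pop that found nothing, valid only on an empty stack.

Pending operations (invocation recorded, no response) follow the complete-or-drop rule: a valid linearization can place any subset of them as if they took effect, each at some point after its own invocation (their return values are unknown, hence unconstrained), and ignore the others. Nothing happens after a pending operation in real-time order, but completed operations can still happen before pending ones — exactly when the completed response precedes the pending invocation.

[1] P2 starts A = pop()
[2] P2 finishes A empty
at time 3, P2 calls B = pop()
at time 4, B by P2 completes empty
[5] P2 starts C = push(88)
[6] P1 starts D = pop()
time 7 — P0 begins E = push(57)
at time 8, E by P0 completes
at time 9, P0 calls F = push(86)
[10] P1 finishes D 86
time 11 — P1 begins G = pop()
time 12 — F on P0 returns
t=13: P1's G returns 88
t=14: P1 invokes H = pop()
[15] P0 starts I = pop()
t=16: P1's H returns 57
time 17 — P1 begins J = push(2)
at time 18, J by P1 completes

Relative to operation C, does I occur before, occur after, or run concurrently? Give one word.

I spans [15,…), C spans [5,…)
the intervals overlap in both directions

concurrent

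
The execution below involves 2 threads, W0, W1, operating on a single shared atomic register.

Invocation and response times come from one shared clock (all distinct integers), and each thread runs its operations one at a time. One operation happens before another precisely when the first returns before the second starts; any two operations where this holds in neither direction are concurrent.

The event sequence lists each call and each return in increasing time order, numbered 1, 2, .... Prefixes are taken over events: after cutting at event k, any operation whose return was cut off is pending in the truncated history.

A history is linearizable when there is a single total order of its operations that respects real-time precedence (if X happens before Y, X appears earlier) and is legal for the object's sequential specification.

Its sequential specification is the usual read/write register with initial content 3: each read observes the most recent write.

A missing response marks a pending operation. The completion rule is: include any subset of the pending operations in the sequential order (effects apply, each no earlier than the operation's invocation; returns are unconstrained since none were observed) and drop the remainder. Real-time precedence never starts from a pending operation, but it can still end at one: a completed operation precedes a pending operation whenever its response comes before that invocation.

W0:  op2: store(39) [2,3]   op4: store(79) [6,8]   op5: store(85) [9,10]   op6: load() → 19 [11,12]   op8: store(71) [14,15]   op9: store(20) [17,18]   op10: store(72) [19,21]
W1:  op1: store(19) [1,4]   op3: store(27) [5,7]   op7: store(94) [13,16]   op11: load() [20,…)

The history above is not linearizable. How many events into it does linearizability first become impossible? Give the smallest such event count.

12

events 1..11 are still linearizable — one witness is op1, op2, op3, op4, op5:
step 1: op1 store(19) — value 19
step 2: op2 store(39) — value 39
step 3: op3 store(27) — value 27
step 4: op4 store(79) — value 79
step 5: op5 store(85) — value 85
once event 12 joins (op6's response, time 12), exhaustive search finds no witness
sample order op1, op2, op3, op4, op5, op6 stalls at step 6 — op6 load() → 19 has no legal effect
sample order op1, op2, op4, op3, op5, op6 stalls at step 6 — op6 load() → 19 has no legal effect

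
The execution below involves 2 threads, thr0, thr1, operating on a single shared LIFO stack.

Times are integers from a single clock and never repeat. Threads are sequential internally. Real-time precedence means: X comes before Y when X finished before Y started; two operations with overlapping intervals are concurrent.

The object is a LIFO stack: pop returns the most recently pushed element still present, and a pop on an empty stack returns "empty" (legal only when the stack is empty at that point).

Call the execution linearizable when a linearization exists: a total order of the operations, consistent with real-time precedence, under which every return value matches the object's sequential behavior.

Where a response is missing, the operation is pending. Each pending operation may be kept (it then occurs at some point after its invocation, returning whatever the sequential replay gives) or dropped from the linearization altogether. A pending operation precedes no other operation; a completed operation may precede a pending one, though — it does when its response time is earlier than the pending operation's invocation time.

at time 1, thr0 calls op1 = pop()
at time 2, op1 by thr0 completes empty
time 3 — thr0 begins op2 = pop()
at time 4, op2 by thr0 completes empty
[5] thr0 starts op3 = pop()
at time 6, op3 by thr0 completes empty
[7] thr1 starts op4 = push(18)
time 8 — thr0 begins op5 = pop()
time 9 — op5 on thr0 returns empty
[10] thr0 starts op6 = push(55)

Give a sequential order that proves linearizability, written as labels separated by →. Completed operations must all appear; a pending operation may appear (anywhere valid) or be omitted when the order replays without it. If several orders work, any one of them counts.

op1 → op2 → op3 → op5

step 1: op1 pop() → empty — stack <>
step 2: op2 pop() → empty — stack <>
step 3: op3 pop() → empty — stack <>
step 4: op5 pop() → empty — stack <>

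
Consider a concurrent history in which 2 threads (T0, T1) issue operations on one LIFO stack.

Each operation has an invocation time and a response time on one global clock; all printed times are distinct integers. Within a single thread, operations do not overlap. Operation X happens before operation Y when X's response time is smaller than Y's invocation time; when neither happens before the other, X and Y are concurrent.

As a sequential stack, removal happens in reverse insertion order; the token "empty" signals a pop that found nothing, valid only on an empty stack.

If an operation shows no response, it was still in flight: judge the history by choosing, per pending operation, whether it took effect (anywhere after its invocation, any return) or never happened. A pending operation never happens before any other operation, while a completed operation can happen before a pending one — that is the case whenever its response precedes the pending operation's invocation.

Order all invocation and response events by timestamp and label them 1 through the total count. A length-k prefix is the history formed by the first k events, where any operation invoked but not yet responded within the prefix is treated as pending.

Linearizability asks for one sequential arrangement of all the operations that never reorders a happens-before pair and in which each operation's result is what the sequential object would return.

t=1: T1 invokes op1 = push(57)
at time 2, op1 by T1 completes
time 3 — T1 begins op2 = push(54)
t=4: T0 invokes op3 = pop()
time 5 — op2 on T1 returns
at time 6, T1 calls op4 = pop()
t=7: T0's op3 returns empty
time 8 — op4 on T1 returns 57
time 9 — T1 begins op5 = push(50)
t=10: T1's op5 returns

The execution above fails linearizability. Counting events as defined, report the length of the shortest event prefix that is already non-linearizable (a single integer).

7

events 1..6 are linearizable; a witness order is op1, op2:
1. op1 push(57), leaving stack <57>
2. op2 push(54), leaving stack <57,54>
include event 7 — op3 responding at 7 — and every candidate order breaks
include/drop combinations of the 1 pending operation (op4) were all tried; none helps
one such order, op1, op2, op3 (pending dropped), breaks at step 3 where op3 pop() → empty is illegal
one such order, op1, op3, op2 (pending dropped), breaks at step 2 where op3 pop() → empty is illegal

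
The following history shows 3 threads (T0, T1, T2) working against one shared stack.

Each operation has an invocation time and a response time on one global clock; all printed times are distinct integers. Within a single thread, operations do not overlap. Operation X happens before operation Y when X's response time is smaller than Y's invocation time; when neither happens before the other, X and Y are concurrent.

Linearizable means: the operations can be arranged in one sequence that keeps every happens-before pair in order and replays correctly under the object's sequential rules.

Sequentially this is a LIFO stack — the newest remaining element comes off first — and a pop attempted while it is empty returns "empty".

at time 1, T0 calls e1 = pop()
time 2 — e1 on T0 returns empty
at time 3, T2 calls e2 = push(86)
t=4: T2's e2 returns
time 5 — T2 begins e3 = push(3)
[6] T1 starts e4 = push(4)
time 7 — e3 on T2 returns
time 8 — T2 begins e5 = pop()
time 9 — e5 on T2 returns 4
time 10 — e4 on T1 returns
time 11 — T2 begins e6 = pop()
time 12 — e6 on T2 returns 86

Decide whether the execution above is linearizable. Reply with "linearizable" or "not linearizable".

not linearizable

through event 11 a valid linearization exists; event 12 (e6 responding at time 12) ends that
the 6 completed operations admit 3 real-time orders; each fails the stack replay
take e1, e2, e3, e4, e5, e6: step 6 already fails, because e6 pop() → 86 cannot occur there
take e1, e2, e3, e5, e4, e6: step 4 already fails, because e5 pop() → 4 cannot occur there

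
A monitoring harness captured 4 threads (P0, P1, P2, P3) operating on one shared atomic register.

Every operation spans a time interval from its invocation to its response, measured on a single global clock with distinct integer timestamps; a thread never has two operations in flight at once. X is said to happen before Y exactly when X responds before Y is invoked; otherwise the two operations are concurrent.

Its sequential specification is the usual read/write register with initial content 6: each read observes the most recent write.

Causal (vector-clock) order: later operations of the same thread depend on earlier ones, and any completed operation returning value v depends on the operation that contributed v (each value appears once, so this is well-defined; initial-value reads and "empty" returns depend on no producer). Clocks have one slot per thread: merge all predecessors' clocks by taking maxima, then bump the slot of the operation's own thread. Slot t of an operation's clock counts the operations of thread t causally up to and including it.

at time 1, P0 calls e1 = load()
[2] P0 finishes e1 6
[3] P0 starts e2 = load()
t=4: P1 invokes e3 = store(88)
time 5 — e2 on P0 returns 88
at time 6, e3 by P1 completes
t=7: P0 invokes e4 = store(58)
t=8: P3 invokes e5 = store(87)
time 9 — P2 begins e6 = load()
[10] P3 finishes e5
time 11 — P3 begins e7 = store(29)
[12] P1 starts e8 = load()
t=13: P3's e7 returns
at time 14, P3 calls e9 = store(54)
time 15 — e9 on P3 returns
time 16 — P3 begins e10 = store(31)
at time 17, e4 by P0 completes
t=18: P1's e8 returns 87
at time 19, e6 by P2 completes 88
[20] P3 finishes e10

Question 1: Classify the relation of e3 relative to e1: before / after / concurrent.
e3 spans [4,6], e1 spans [1,2]
resp(e1)=2 < inv(e3)=4

after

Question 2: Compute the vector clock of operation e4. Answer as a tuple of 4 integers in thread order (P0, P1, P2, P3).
e5 (invocation 8): nothing precedes it; P3's component alone gives (0, 0, 0, 1)
e3 (invocation 4): nothing precedes it; P1's component alone gives (0, 1, 0, 0)
e1 (invocation 1): nothing precedes it; P0's component alone gives (1, 0, 0, 0)
invoked at 11, e7 merges VC(e5)=(0, 0, 0, 1) and bumps P3's slot → (0, 0, 0, 2)
invoked at 9, e6 merges VC(e3)=(0, 1, 0, 0) and bumps P2's slot → (0, 1, 1, 0)
invoked at 14, e9 merges VC(e7)=(0, 0, 0, 2) and bumps P3's slot → (0, 0, 0, 3)
invoked at 12, e8 merges VC(e3)=(0, 1, 0, 0), VC(e5)=(0, 0, 0, 1) and bumps P1's slot → (0, 2, 0, 1)
invoked at 3, e2 merges VC(e1)=(1, 0, 0, 0), VC(e3)=(0, 1, 0, 0) and bumps P0's slot → (2, 1, 0, 0)
invoked at 16, e10 merges VC(e9)=(0, 0, 0, 3) and bumps P3's slot → (0, 0, 0, 4)
invoked at 7, e4 merges VC(e2)=(2, 1, 0, 0) and bumps P0's slot → (3, 1, 0, 0)
target: VC(e4) = (3, 1, 0, 0)

(3, 1, 0, 0)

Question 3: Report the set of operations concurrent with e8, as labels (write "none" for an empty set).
overlap test against e8 [12,18]: concurrent iff the interval meets 12..18
e1 [1,2]: before
e2 [3,5]: before
e3 [4,6]: before
e4 [7,17]: concurrent
e5 [8,10]: before
e6 [9,19]: concurrent
e7 [11,13]: concurrent
e9 [14,15]: concurrent
e10 [16,20]: concurrent

e10, e4, e6, e7, e9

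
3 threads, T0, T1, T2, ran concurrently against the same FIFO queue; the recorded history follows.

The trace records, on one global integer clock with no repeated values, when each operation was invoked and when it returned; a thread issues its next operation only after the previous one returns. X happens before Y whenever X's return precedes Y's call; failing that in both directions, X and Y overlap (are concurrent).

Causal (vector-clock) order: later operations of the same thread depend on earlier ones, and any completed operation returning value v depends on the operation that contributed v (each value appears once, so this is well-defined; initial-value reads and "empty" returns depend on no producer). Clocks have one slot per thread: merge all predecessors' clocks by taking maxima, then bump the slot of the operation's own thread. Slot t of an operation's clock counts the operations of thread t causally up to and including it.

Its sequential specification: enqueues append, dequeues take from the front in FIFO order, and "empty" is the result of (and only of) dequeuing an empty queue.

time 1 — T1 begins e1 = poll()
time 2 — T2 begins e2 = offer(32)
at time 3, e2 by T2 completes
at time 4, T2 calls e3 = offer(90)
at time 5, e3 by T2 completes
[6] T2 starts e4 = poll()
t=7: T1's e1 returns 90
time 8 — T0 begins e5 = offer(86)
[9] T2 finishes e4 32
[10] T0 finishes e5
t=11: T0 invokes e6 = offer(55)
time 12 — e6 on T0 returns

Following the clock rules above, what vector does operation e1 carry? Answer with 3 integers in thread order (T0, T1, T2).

invoked at 2, e2 has no predecessors; its own T2 bump gives (0, 0, 1)
invoked at 8, e5 has no predecessors; its own T0 bump gives (1, 0, 0)
invoked at 4, e3 merges VC(e2)=(0, 0, 1) and bumps T2's slot → (0, 0, 2)
invoked at 11, e6 merges VC(e5)=(1, 0, 0) and bumps T0's slot → (2, 0, 0)
invoked at 6, e4 merges VC(e2)=(0, 0, 1), VC(e3)=(0, 0, 2) and bumps T2's slot → (0, 0, 3)
invoked at 1, e1 merges VC(e3)=(0, 0, 2) and bumps T1's slot → (0, 1, 2)
target: VC(e1) = (0, 1, 2)

(0, 1, 2)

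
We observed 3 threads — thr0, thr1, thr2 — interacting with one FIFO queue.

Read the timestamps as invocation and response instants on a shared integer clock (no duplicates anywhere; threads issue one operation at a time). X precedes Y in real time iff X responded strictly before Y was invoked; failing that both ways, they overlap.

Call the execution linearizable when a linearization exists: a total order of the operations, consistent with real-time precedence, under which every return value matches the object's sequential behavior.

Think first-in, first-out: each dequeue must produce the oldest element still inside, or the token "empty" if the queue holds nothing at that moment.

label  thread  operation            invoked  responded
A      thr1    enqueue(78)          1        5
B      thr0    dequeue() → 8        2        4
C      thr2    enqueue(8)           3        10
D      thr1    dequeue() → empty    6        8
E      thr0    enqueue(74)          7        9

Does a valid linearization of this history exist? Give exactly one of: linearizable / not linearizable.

not linearizable

already the first 8 events (up to D's response at time 8) admit no linearization; the first 7 still do
3 completed operations, 2 real-time-consistent orders — every FIFO queue replay fails
no escape via the 2 pending operations (C, E): every completion choice fails
one such order, A, B, D (pending dropped), breaks at step 2 where B dequeue() → 8 is illegal
one such order, B, A, D (pending dropped), breaks at step 1 where B dequeue() → 8 is illegal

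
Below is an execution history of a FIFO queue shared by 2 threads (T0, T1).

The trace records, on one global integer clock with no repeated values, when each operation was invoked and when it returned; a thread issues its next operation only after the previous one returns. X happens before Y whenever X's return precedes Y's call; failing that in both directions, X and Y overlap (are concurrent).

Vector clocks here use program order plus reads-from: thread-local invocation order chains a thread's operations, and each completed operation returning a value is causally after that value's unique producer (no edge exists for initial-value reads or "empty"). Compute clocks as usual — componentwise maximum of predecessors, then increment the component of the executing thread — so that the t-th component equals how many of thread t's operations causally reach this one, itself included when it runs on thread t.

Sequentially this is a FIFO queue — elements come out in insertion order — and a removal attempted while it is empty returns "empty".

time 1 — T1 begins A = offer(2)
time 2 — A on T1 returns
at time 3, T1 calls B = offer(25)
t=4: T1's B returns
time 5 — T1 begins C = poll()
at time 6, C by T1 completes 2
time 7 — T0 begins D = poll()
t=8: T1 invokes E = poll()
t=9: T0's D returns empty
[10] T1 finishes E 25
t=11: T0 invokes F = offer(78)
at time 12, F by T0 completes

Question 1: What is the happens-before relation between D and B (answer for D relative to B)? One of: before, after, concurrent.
after

D spans [7,9], B spans [3,4]
resp(B)=4 < inv(D)=7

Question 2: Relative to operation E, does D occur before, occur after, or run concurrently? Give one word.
concurrent

D spans [7,9], E spans [8,10]
the intervals overlap in both directions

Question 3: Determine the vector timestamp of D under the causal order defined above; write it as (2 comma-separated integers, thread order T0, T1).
(1, 0)

root op A, invoked 1: fresh clock plus T1's own tick → (0, 1)
root op D, invoked 7: fresh clock plus T0's own tick → (1, 0)
B (invocation 3): componentwise max over VC(A)=(0, 1), +1 at T1, giving (0, 2)
F (invocation 11): componentwise max over VC(D)=(1, 0), +1 at T0, giving (2, 0)
C (invocation 5): componentwise max over VC(A)=(0, 1), VC(B)=(0, 2), +1 at T1, giving (0, 3)
E (invocation 8): componentwise max over VC(B)=(0, 2), VC(C)=(0, 3), +1 at T1, giving (0, 4)
target: VC(D) = (1, 0)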